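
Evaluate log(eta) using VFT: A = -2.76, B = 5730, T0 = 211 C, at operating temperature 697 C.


VFT equation: log(eta) = A + B / (T - T0)
  T - T0 = 697 - 211 = 486
  B / (T - T0) = 5730 / 486 = 11.79
  log(eta) = -2.76 + 11.79 = 9.03

9.03


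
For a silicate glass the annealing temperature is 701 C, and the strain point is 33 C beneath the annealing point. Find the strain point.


Strain point = annealing point - difference:
  T_strain = 701 - 33 = 668 C

668 C


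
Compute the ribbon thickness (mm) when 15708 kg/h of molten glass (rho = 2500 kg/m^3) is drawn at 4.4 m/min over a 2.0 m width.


Ribbon cross-section from mass balance:
  Volume rate = throughput / density = 15708 / 2500 = 6.2832 m^3/h
  thickness = volume rate / (speed * 60 * width), i.e.
  thickness = throughput / (60 * speed * width * density) * 1000
  thickness = 15708 / (60 * 4.4 * 2.0 * 2500) * 1000 = 11.9 mm

11.9 mm


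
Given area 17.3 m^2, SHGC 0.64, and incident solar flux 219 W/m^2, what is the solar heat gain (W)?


Solar heat gain: Q = Area * SHGC * Irradiance
  Q = 17.3 * 0.64 * 219 = 2424.8 W

2424.8 W


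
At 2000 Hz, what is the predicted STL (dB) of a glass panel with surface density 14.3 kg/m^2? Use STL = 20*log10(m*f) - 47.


Mass law: STL = 20 * log10(m * f) - 47
  m * f = 14.3 * 2000 = 28600
  log10(28600) = 4.45637
  STL = 20 * 4.45637 - 47 = 89.1274 - 47 = 42.1 dB

42.1 dB


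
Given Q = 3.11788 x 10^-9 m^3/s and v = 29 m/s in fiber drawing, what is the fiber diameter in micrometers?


Cross-sectional area from continuity:
  A = Q / v = 3.11788 x 10^-9 / 29 = 1.075131 x 10^-10 m^2
Diameter from circular cross-section:
  d = sqrt(4A / pi) * 10^6 (m -> um)
  d = sqrt(4 * 1.075131 x 10^-10 / pi) * 10^6 = 11.7 um

11.7 um


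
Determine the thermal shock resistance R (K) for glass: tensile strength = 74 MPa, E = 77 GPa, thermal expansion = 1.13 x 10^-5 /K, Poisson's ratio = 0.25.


Thermal shock resistance: R = sigma * (1 - nu) / (E * alpha)
  Numerator = 74 * (1 - 0.25) = 55.5
  Denominator = 77 * 1000 * (1.13 x 10^-5) = 0.8701
  R = 55.5 / 0.8701 = 63.8 K

63.8 K


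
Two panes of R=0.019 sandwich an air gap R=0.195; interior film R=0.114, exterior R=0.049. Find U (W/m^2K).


Total thermal resistance (series):
  R_total = R_in + R_glass + R_air + R_glass + R_out
  R_total = 0.114 + 0.019 + 0.195 + 0.019 + 0.049 = 0.396 m^2K/W
U-value = 1 / R_total = 1 / 0.396 = 2.525 W/m^2K

2.525 W/m^2K


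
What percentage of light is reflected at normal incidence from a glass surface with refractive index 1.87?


Fresnel reflectance at normal incidence:
  R = ((n - 1)/(n + 1))^2
  (n - 1)/(n + 1) = (1.87 - 1)/(1.87 + 1) = 0.303136
  R = 0.303136^2 = 0.0918914
  R(%) = 0.0918914 * 100 = 9.189%

9.189%


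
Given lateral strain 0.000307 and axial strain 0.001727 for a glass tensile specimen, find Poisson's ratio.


Poisson's ratio: nu = lateral strain / axial strain
  nu = 0.000307 / 0.001727 = 0.1778

0.1778


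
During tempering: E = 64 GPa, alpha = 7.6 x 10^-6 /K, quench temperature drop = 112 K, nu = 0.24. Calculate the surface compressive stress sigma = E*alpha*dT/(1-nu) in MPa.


Tempering stress: sigma = E * alpha * dT / (1 - nu)
  E (MPa) = 64 * 1000 = 64000
  Numerator = 64000 * (7.6 x 10^-6) * 112 = 54.4768
  Denominator = 1 - 0.24 = 0.76
  sigma = 54.4768 / 0.76 = 71.7 MPa

71.7 MPa


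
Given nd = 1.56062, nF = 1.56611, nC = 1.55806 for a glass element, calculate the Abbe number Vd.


Abbe number formula: Vd = (nd - 1) / (nF - nC)
  nd - 1 = 1.56062 - 1 = 0.56062
  nF - nC = 1.56611 - 1.55806 = 0.00805
  Vd = 0.56062 / 0.00805 = 69.64

69.64


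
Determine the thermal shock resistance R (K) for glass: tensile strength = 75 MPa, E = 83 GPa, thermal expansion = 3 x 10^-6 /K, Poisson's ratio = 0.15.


Thermal shock resistance: R = sigma * (1 - nu) / (E * alpha)
  Numerator = 75 * (1 - 0.15) = 63.75
  Denominator = 83 * 1000 * (3 x 10^-6) = 0.249
  R = 63.75 / 0.249 = 256.0 K

256.0 K


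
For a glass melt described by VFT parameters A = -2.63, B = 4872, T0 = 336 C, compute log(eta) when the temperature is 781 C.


VFT equation: log(eta) = A + B / (T - T0)
  T - T0 = 781 - 336 = 445
  B / (T - T0) = 4872 / 445 = 10.948
  log(eta) = -2.63 + 10.948 = 8.318

8.318


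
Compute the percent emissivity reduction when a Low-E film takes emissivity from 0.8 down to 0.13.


Percentage reduction = (1 - coated/uncoated) * 100
  Ratio = 0.13 / 0.8 = 0.1625
  Reduction = (1 - 0.1625) * 100 = 83.8%

83.8%


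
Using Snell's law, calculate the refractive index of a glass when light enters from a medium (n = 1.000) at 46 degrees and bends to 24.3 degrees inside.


Apply Snell's law: n1 * sin(theta1) = n2 * sin(theta2)
  n2 = n1 * sin(theta1) / sin(theta2)
  sin(46) = 0.71934
  sin(24.3) = 0.411514
  n2 = 1.000 * 0.71934 / 0.411514 = 1.748

1.748


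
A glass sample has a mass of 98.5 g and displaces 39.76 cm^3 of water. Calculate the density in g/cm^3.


Use the definition of density:
  rho = mass / volume
  rho = 98.5 / 39.76 = 2.477 g/cm^3

2.477 g/cm^3


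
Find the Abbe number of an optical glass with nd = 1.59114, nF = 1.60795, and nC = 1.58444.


Abbe number formula: Vd = (nd - 1) / (nF - nC)
  nd - 1 = 1.59114 - 1 = 0.59114
  nF - nC = 1.60795 - 1.58444 = 0.02351
  Vd = 0.59114 / 0.02351 = 25.14

25.14


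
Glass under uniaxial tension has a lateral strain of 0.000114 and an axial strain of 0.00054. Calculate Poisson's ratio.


Poisson's ratio: nu = lateral strain / axial strain
  nu = 0.000114 / 0.00054 = 0.2111

0.2111


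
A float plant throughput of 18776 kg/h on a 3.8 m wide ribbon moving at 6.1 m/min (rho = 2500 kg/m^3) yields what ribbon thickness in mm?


Ribbon cross-section from mass balance:
  Volume rate = throughput / density = 18776 / 2500 = 7.5104 m^3/h
  thickness = volume rate / (speed * 60 * width), i.e.
  thickness = throughput / (60 * speed * width * density) * 1000
  thickness = 18776 / (60 * 6.1 * 3.8 * 2500) * 1000 = 5.4 mm

5.4 mm


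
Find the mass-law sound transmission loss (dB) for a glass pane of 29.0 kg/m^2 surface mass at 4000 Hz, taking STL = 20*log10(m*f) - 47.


Mass law: STL = 20 * log10(m * f) - 47
  m * f = 29.0 * 4000 = 116000
  log10(116000) = 5.06446
  STL = 20 * 5.06446 - 47 = 101.2892 - 47 = 54.3 dB

54.3 dB


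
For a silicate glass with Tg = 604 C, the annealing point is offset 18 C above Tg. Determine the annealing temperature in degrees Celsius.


The annealing temperature is Tg plus the offset:
  T_anneal = 604 + 18 = 622 C

622 C


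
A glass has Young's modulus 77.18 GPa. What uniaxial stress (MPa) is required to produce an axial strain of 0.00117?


Rearrange E = sigma / epsilon:
  sigma = E * epsilon
  E (MPa) = 77.18 * 1000 = 77180
  sigma = 77180 * 0.00117 = 90.3 MPa

90.3 MPa


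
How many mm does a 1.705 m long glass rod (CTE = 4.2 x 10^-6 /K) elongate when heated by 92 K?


Thermal expansion formula: dL = alpha * L0 * dT
  dL = (4.2 x 10^-6) * 1.705 * 92 = 0.00065881 m
Convert to mm: 0.00065881 * 1000 = 0.6588 mm

0.6588 mm


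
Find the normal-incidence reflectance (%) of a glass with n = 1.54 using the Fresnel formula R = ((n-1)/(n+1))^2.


Fresnel reflectance at normal incidence:
  R = ((n - 1)/(n + 1))^2
  (n - 1)/(n + 1) = (1.54 - 1)/(1.54 + 1) = 0.212598
  R = 0.212598^2 = 0.0451979
  R(%) = 0.0451979 * 100 = 4.52%

4.52%


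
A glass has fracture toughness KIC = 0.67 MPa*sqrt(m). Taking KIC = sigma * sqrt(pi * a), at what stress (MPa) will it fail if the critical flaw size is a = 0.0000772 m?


Rearrange KIC = sigma * sqrt(pi * a):
  sigma = KIC / sqrt(pi * a)
  sqrt(pi * 0.0000772) = 0.015573
  sigma = 0.67 / 0.015573 = 43.02 MPa

43.02 MPa


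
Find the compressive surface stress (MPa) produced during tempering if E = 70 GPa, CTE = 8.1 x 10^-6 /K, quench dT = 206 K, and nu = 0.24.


Tempering stress: sigma = E * alpha * dT / (1 - nu)
  E (MPa) = 70 * 1000 = 70000
  Numerator = 70000 * (8.1 x 10^-6) * 206 = 116.802
  Denominator = 1 - 0.24 = 0.76
  sigma = 116.802 / 0.76 = 153.7 MPa

153.7 MPa


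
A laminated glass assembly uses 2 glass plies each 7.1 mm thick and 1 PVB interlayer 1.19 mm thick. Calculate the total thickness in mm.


Total thickness = glass contribution + PVB contribution
  Glass: 2 * 7.1 = 14.2 mm
  PVB: 1 * 1.19 = 1.19 mm
  Total = 14.2 + 1.19 = 15.39 mm

15.39 mm


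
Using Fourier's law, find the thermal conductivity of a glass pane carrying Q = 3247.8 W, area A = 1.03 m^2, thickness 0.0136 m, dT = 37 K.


Fourier's law rearranged: k = Q * t / (A * dT)
  Numerator = 3247.8 * 0.0136 = 44.17008
  Denominator = 1.03 * 37 = 38.11
  k = 44.17008 / 38.11 = 1.159 W/mK

1.159 W/mK


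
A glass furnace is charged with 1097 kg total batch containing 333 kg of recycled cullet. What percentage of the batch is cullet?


Cullet ratio = (cullet mass / total batch mass) * 100
  Ratio = 333 / 1097 * 100 = 30.36%

30.36%


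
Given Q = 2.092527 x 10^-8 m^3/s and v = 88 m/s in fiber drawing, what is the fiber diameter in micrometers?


Cross-sectional area from continuity:
  A = Q / v = 2.092527 x 10^-8 / 88 = 2.377872 x 10^-10 m^2
Diameter from circular cross-section:
  d = sqrt(4A / pi) * 10^6 (m -> um)
  d = sqrt(4 * 2.377872 x 10^-10 / pi) * 10^6 = 17.4 um

17.4 um


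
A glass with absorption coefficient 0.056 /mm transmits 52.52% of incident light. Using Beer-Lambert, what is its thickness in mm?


Rearrange T = exp(-alpha * thickness):
  thickness = -ln(T) / alpha
  T = 52.52/100 = 0.5252
  ln(T) = -0.64398
  -ln(T) = 0.64398
  thickness = 0.64398 / 0.056 = 11.5 mm

11.5 mm


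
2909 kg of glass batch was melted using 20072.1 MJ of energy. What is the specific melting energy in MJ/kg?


Rearrange E = m * s for s:
  s = E / m
  s = 20072.1 / 2909 = 6.9 MJ/kg

6.9 MJ/kg


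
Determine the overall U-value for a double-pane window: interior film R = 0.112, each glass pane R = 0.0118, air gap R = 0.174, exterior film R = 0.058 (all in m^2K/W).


Total thermal resistance (series):
  R_total = R_in + R_glass + R_air + R_glass + R_out
  R_total = 0.112 + 0.0118 + 0.174 + 0.0118 + 0.058 = 0.3676 m^2K/W
U-value = 1 / R_total = 1 / 0.3676 = 2.72 W/m^2K

2.72 W/m^2K


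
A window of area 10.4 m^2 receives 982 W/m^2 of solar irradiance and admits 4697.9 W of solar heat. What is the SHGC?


Rearrange Q = Area * SHGC * Irradiance:
  SHGC = Q / (Area * Irradiance)
  SHGC = 4697.9 / (10.4 * 982) = 0.46

0.46


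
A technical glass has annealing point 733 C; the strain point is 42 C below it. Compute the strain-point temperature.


Strain point = annealing point - difference:
  T_strain = 733 - 42 = 691 C

691 C


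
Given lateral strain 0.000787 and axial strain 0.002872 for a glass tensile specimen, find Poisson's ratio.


Poisson's ratio: nu = lateral strain / axial strain
  nu = 0.000787 / 0.002872 = 0.274

0.274


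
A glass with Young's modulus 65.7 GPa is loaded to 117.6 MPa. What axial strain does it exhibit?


Rearrange E = sigma / epsilon:
  epsilon = sigma / E
  E (MPa) = 65.7 * 1000 = 65700
  epsilon = 117.6 / 65700 = 0.00179

0.00179


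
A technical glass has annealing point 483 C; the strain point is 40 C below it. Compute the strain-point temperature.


Strain point = annealing point - difference:
  T_strain = 483 - 40 = 443 C

443 C


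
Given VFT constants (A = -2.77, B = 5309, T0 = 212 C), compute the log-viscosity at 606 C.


VFT equation: log(eta) = A + B / (T - T0)
  T - T0 = 606 - 212 = 394
  B / (T - T0) = 5309 / 394 = 13.475
  log(eta) = -2.77 + 13.475 = 10.705

10.705


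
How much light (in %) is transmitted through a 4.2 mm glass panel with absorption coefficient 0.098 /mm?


Beer-Lambert law: T = exp(-alpha * thickness)
  exponent = -0.098 * 4.2 = -0.4116
  T = exp(-0.4116) = 0.6626
  Percentage = 0.6626 * 100 = 66.26%

66.26%


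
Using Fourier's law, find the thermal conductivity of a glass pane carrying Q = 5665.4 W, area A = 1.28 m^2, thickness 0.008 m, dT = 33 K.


Fourier's law rearranged: k = Q * t / (A * dT)
  Numerator = 5665.4 * 0.008 = 45.3232
  Denominator = 1.28 * 33 = 42.24
  k = 45.3232 / 42.24 = 1.073 W/mK

1.073 W/mK


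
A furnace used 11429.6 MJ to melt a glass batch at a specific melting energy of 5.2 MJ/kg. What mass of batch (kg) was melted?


Rearrange E = m * s for m:
  m = E / s
  m = 11429.6 / 5.2 = 2198.0 kg

2198.0 kg


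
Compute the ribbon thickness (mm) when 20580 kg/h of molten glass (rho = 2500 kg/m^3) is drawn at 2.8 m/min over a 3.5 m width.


Ribbon cross-section from mass balance:
  Volume rate = throughput / density = 20580 / 2500 = 8.232 m^3/h
  thickness = volume rate / (speed * 60 * width), i.e.
  thickness = throughput / (60 * speed * width * density) * 1000
  thickness = 20580 / (60 * 2.8 * 3.5 * 2500) * 1000 = 14.0 mm

14.0 mm


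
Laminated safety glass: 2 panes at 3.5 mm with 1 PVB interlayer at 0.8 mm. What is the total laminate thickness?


Total thickness = glass contribution + PVB contribution
  Glass: 2 * 3.5 = 7.0 mm
  PVB: 1 * 0.8 = 0.8 mm
  Total = 7.0 + 0.8 = 7.8 mm

7.8 mm


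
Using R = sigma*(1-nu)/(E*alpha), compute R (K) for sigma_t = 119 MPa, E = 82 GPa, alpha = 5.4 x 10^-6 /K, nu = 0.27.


Thermal shock resistance: R = sigma * (1 - nu) / (E * alpha)
  Numerator = 119 * (1 - 0.27) = 86.87
  Denominator = 82 * 1000 * (5.4 x 10^-6) = 0.4428
  R = 86.87 / 0.4428 = 196.2 K

196.2 K


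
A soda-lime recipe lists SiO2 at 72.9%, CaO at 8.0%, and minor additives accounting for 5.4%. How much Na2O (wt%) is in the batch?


Pieces sum to 100%:
  Na2O = 100 - (SiO2 + CaO + others)
  Na2O = 100 - (72.9 + 8.0 + 5.4) = 13.7%

13.7%


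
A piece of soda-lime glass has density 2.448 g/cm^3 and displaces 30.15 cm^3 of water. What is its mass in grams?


Rearrange rho = m / V:
  m = rho * V
  m = 2.448 * 30.15 = 73.807 g

73.807 g


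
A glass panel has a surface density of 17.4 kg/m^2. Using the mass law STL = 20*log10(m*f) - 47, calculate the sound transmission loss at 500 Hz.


Mass law: STL = 20 * log10(m * f) - 47
  m * f = 17.4 * 500 = 8700
  log10(8700) = 3.93952
  STL = 20 * 3.93952 - 47 = 78.7904 - 47 = 31.8 dB

31.8 dB


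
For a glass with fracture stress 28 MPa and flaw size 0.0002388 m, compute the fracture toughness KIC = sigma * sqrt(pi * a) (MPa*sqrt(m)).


Fracture toughness: KIC = sigma * sqrt(pi * a)
  pi * a = pi * 0.0002388 = 0.000750212
  sqrt(pi * a) = 0.02739
  KIC = 28 * 0.02739 = 0.767 MPa*sqrt(m)

0.767 MPa*sqrt(m)


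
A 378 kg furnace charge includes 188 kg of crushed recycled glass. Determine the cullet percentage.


Cullet ratio = (cullet mass / total batch mass) * 100
  Ratio = 188 / 378 * 100 = 49.74%

49.74%


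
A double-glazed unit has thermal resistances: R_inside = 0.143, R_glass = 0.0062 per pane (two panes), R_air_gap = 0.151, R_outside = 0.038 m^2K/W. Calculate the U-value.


Total thermal resistance (series):
  R_total = R_in + R_glass + R_air + R_glass + R_out
  R_total = 0.143 + 0.0062 + 0.151 + 0.0062 + 0.038 = 0.3444 m^2K/W
U-value = 1 / R_total = 1 / 0.3444 = 2.904 W/m^2K

2.904 W/m^2K


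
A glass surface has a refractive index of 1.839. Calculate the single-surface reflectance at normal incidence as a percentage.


Fresnel reflectance at normal incidence:
  R = ((n - 1)/(n + 1))^2
  (n - 1)/(n + 1) = (1.839 - 1)/(1.839 + 1) = 0.295527
  R = 0.295527^2 = 0.0873362
  R(%) = 0.0873362 * 100 = 8.734%

8.734%


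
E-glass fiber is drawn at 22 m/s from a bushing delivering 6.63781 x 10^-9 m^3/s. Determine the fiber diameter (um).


Cross-sectional area from continuity:
  A = Q / v = 6.63781 x 10^-9 / 22 = 3.017186 x 10^-10 m^2
Diameter from circular cross-section:
  d = sqrt(4A / pi) * 10^6 (m -> um)
  d = sqrt(4 * 3.017186 x 10^-10 / pi) * 10^6 = 19.6 um

19.6 um


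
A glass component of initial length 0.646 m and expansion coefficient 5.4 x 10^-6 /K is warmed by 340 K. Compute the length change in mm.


Thermal expansion formula: dL = alpha * L0 * dT
  dL = (5.4 x 10^-6) * 0.646 * 340 = 0.00118606 m
Convert to mm: 0.00118606 * 1000 = 1.1861 mm

1.1861 mm


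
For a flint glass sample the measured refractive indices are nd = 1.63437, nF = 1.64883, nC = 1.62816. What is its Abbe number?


Abbe number formula: Vd = (nd - 1) / (nF - nC)
  nd - 1 = 1.63437 - 1 = 0.63437
  nF - nC = 1.64883 - 1.62816 = 0.02067
  Vd = 0.63437 / 0.02067 = 30.69

30.69


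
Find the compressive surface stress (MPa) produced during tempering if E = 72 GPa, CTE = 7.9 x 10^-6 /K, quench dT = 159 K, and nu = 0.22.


Tempering stress: sigma = E * alpha * dT / (1 - nu)
  E (MPa) = 72 * 1000 = 72000
  Numerator = 72000 * (7.9 x 10^-6) * 159 = 90.4392
  Denominator = 1 - 0.22 = 0.78
  sigma = 90.4392 / 0.78 = 115.9 MPa

115.9 MPa


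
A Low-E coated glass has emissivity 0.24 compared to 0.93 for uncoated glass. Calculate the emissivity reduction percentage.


Percentage reduction = (1 - coated/uncoated) * 100
  Ratio = 0.24 / 0.93 = 0.2581
  Reduction = (1 - 0.2581) * 100 = 74.2%

74.2%


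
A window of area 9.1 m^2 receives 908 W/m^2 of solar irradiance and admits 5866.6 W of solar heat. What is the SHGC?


Rearrange Q = Area * SHGC * Irradiance:
  SHGC = Q / (Area * Irradiance)
  SHGC = 5866.6 / (9.1 * 908) = 0.71

0.71


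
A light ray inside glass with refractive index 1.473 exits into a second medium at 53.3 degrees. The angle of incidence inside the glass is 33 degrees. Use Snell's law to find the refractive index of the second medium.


Apply Snell's law: n1 * sin(theta1) = n2 * sin(theta2)
  n2 = n1 * sin(theta1) / sin(theta2)
  sin(33) = 0.544639
  sin(53.3) = 0.801776
  n2 = 1.473 * 0.544639 / 0.801776 = 1.0006

1.0006


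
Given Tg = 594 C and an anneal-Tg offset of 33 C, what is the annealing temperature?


The annealing temperature is Tg plus the offset:
  T_anneal = 594 + 33 = 627 C

627 C


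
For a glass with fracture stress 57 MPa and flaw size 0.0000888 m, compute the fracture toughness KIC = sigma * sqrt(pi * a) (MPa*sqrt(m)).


Fracture toughness: KIC = sigma * sqrt(pi * a)
  pi * a = pi * 0.0000888 = 0.000278973
  sqrt(pi * a) = 0.016702
  KIC = 57 * 0.016702 = 0.952 MPa*sqrt(m)

0.952 MPa*sqrt(m)


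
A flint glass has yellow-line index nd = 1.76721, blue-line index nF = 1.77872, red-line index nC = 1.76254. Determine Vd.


Abbe number formula: Vd = (nd - 1) / (nF - nC)
  nd - 1 = 1.76721 - 1 = 0.76721
  nF - nC = 1.77872 - 1.76254 = 0.01618
  Vd = 0.76721 / 0.01618 = 47.42

47.42


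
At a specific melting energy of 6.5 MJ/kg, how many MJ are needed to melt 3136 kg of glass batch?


Total energy = mass * specific energy
  E = 3136 * 6.5 = 20384 MJ

20384 MJ


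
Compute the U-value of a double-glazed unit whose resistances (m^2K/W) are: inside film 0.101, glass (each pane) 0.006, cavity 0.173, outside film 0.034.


Total thermal resistance (series):
  R_total = R_in + R_glass + R_air + R_glass + R_out
  R_total = 0.101 + 0.006 + 0.173 + 0.006 + 0.034 = 0.32 m^2K/W
U-value = 1 / R_total = 1 / 0.32 = 3.125 W/m^2K

3.125 W/m^2K


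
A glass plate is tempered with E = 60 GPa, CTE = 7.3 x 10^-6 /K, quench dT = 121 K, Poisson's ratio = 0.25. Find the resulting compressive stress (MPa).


Tempering stress: sigma = E * alpha * dT / (1 - nu)
  E (MPa) = 60 * 1000 = 60000
  Numerator = 60000 * (7.3 x 10^-6) * 121 = 52.998
  Denominator = 1 - 0.25 = 0.75
  sigma = 52.998 / 0.75 = 70.7 MPa

70.7 MPa


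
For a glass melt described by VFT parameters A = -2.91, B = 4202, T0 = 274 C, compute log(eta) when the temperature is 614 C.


VFT equation: log(eta) = A + B / (T - T0)
  T - T0 = 614 - 274 = 340
  B / (T - T0) = 4202 / 340 = 12.359
  log(eta) = -2.91 + 12.359 = 9.449

9.449


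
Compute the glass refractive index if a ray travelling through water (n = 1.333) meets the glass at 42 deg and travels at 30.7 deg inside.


Apply Snell's law: n1 * sin(theta1) = n2 * sin(theta2)
  n2 = n1 * sin(theta1) / sin(theta2)
  sin(42) = 0.669131
  sin(30.7) = 0.510543
  n2 = 1.333 * 0.669131 / 0.510543 = 1.7471

1.7471


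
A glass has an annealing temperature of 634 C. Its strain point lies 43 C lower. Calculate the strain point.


Strain point = annealing point - difference:
  T_strain = 634 - 43 = 591 C

591 C


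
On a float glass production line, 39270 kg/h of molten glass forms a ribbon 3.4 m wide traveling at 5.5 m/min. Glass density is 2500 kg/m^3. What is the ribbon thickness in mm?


Ribbon cross-section from mass balance:
  Volume rate = throughput / density = 39270 / 2500 = 15.708 m^3/h
  thickness = volume rate / (speed * 60 * width), i.e.
  thickness = throughput / (60 * speed * width * density) * 1000
  thickness = 39270 / (60 * 5.5 * 3.4 * 2500) * 1000 = 14.0 mm

14.0 mm


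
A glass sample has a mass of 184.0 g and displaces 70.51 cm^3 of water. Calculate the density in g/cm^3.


Use the definition of density:
  rho = mass / volume
  rho = 184.0 / 70.51 = 2.61 g/cm^3

2.61 g/cm^3


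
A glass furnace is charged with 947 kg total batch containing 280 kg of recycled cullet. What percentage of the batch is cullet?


Cullet ratio = (cullet mass / total batch mass) * 100
  Ratio = 280 / 947 * 100 = 29.57%

29.57%


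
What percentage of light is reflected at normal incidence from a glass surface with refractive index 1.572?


Fresnel reflectance at normal incidence:
  R = ((n - 1)/(n + 1))^2
  (n - 1)/(n + 1) = (1.572 - 1)/(1.572 + 1) = 0.222395
  R = 0.222395^2 = 0.0494595
  R(%) = 0.0494595 * 100 = 4.946%

4.946%


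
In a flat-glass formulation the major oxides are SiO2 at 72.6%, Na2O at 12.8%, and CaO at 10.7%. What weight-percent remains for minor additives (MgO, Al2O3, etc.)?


Sum the three major oxides:
  SiO2 + Na2O + CaO = 72.6 + 12.8 + 10.7 = 96.1%
Subtract from 100%:
  Others = 100 - 96.1 = 3.9%

3.9%


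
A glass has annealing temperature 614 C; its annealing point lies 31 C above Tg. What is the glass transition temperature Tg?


Rearrange T_anneal = Tg + offset for Tg:
  Tg = T_anneal - offset = 614 - 31 = 583 C

583 C


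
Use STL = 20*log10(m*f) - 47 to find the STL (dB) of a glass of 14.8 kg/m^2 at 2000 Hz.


Mass law: STL = 20 * log10(m * f) - 47
  m * f = 14.8 * 2000 = 29600
  log10(29600) = 4.47129
  STL = 20 * 4.47129 - 47 = 89.4258 - 47 = 42.4 dB

42.4 dB


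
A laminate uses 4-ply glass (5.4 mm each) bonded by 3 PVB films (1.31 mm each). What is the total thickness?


Total thickness = glass contribution + PVB contribution
  Glass: 4 * 5.4 = 21.6 mm
  PVB: 3 * 1.31 = 3.93 mm
  Total = 21.6 + 3.93 = 25.53 mm

25.53 mm


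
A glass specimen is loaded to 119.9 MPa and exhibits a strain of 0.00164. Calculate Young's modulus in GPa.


Young's modulus: E = stress / strain
  E = 119.9 MPa / 0.00164 = 73109.76 MPa
Convert to GPa: 73109.76 / 1000 = 73.11 GPa

73.11 GPa


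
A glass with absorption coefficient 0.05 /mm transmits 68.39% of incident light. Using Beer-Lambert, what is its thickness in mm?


Rearrange T = exp(-alpha * thickness):
  thickness = -ln(T) / alpha
  T = 68.39/100 = 0.6839
  ln(T) = -0.37994
  -ln(T) = 0.37994
  thickness = 0.37994 / 0.05 = 7.6 mm

7.6 mm


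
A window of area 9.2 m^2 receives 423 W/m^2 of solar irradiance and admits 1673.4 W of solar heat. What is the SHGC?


Rearrange Q = Area * SHGC * Irradiance:
  SHGC = Q / (Area * Irradiance)
  SHGC = 1673.4 / (9.2 * 423) = 0.43

0.43


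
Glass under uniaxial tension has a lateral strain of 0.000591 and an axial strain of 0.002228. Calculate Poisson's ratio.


Poisson's ratio: nu = lateral strain / axial strain
  nu = 0.000591 / 0.002228 = 0.2653

0.2653


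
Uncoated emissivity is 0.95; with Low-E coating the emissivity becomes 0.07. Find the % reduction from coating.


Percentage reduction = (1 - coated/uncoated) * 100
  Ratio = 0.07 / 0.95 = 0.0737
  Reduction = (1 - 0.0737) * 100 = 92.6%

92.6%


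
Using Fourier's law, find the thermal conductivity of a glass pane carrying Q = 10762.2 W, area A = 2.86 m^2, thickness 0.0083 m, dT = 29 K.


Fourier's law rearranged: k = Q * t / (A * dT)
  Numerator = 10762.2 * 0.0083 = 89.32626
  Denominator = 2.86 * 29 = 82.94
  k = 89.32626 / 82.94 = 1.077 W/mK

1.077 W/mK


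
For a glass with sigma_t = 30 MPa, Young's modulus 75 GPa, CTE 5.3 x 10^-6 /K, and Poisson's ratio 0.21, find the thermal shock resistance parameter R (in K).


Thermal shock resistance: R = sigma * (1 - nu) / (E * alpha)
  Numerator = 30 * (1 - 0.21) = 23.7
  Denominator = 75 * 1000 * (5.3 x 10^-6) = 0.3975
  R = 23.7 / 0.3975 = 59.6 K

59.6 K


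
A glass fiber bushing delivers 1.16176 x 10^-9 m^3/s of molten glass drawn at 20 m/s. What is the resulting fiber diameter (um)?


Cross-sectional area from continuity:
  A = Q / v = 1.16176 x 10^-9 / 20 = 5.8088 x 10^-11 m^2
Diameter from circular cross-section:
  d = sqrt(4A / pi) * 10^6 (m -> um)
  d = sqrt(4 * 5.8088 x 10^-11 / pi) * 10^6 = 8.6 um

8.6 um


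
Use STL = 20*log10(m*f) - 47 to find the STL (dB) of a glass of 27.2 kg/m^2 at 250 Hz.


Mass law: STL = 20 * log10(m * f) - 47
  m * f = 27.2 * 250 = 6800
  log10(6800) = 3.83251
  STL = 20 * 3.83251 - 47 = 76.6502 - 47 = 29.7 dB

29.7 dB


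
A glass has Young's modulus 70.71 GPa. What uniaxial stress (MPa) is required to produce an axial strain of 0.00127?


Rearrange E = sigma / epsilon:
  sigma = E * epsilon
  E (MPa) = 70.71 * 1000 = 70710
  sigma = 70710 * 0.00127 = 89.8 MPa

89.8 MPa


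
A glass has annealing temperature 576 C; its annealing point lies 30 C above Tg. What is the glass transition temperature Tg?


Rearrange T_anneal = Tg + offset for Tg:
  Tg = T_anneal - offset = 576 - 30 = 546 C

546 C


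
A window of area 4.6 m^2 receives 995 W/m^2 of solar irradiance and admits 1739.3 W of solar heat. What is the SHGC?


Rearrange Q = Area * SHGC * Irradiance:
  SHGC = Q / (Area * Irradiance)
  SHGC = 1739.3 / (4.6 * 995) = 0.38

0.38


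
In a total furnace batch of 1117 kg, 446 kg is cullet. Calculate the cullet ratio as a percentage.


Cullet ratio = (cullet mass / total batch mass) * 100
  Ratio = 446 / 1117 * 100 = 39.93%

39.93%


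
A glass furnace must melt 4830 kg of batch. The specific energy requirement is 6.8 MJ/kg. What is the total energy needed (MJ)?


Total energy = mass * specific energy
  E = 4830 * 6.8 = 32844 MJ

32844 MJ


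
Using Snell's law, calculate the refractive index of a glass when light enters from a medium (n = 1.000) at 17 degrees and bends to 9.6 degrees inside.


Apply Snell's law: n1 * sin(theta1) = n2 * sin(theta2)
  n2 = n1 * sin(theta1) / sin(theta2)
  sin(17) = 0.292372
  sin(9.6) = 0.166769
  n2 = 1.000 * 0.292372 / 0.166769 = 1.7532

1.7532


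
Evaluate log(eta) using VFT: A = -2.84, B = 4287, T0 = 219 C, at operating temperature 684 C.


VFT equation: log(eta) = A + B / (T - T0)
  T - T0 = 684 - 219 = 465
  B / (T - T0) = 4287 / 465 = 9.219
  log(eta) = -2.84 + 9.219 = 6.379

6.379


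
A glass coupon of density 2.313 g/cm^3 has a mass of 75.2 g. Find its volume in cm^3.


Rearrange rho = m / V:
  V = m / rho
  V = 75.2 / 2.313 = 32.512 cm^3

32.512 cm^3


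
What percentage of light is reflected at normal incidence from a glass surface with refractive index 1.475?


Fresnel reflectance at normal incidence:
  R = ((n - 1)/(n + 1))^2
  (n - 1)/(n + 1) = (1.475 - 1)/(1.475 + 1) = 0.191919
  R = 0.191919^2 = 0.0368329
  R(%) = 0.0368329 * 100 = 3.683%

3.683%


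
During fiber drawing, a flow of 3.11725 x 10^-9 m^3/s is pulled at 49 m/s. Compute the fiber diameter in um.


Cross-sectional area from continuity:
  A = Q / v = 3.11725 x 10^-9 / 49 = 6.361735 x 10^-11 m^2
Diameter from circular cross-section:
  d = sqrt(4A / pi) * 10^6 (m -> um)
  d = sqrt(4 * 6.361735 x 10^-11 / pi) * 10^6 = 9.0 um

9.0 um


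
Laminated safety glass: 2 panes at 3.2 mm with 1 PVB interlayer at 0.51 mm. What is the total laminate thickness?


Total thickness = glass contribution + PVB contribution
  Glass: 2 * 3.2 = 6.4 mm
  PVB: 1 * 0.51 = 0.51 mm
  Total = 6.4 + 0.51 = 6.91 mm

6.91 mm


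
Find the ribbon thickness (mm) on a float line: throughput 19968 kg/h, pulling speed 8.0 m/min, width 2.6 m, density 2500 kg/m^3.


Ribbon cross-section from mass balance:
  Volume rate = throughput / density = 19968 / 2500 = 7.9872 m^3/h
  thickness = volume rate / (speed * 60 * width), i.e.
  thickness = throughput / (60 * speed * width * density) * 1000
  thickness = 19968 / (60 * 8.0 * 2.6 * 2500) * 1000 = 6.4 mm

6.4 mm


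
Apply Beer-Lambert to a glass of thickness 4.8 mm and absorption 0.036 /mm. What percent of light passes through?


Beer-Lambert law: T = exp(-alpha * thickness)
  exponent = -0.036 * 4.8 = -0.1728
  T = exp(-0.1728) = 0.8413
  Percentage = 0.8413 * 100 = 84.13%

84.13%


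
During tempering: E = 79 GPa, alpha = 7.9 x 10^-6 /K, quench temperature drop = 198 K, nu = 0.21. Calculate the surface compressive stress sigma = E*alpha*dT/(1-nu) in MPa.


Tempering stress: sigma = E * alpha * dT / (1 - nu)
  E (MPa) = 79 * 1000 = 79000
  Numerator = 79000 * (7.9 x 10^-6) * 198 = 123.5718
  Denominator = 1 - 0.21 = 0.79
  sigma = 123.5718 / 0.79 = 156.4 MPa

156.4 MPa


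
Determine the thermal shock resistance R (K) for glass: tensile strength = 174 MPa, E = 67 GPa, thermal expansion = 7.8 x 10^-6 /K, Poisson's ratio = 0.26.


Thermal shock resistance: R = sigma * (1 - nu) / (E * alpha)
  Numerator = 174 * (1 - 0.26) = 128.76
  Denominator = 67 * 1000 * (7.8 x 10^-6) = 0.5226
  R = 128.76 / 0.5226 = 246.4 K

246.4 K


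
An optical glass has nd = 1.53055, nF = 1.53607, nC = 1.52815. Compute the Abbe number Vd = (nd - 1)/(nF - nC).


Abbe number formula: Vd = (nd - 1) / (nF - nC)
  nd - 1 = 1.53055 - 1 = 0.53055
  nF - nC = 1.53607 - 1.52815 = 0.00792
  Vd = 0.53055 / 0.00792 = 66.99

66.99


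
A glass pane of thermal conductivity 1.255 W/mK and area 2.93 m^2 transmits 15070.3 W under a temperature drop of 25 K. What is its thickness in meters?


Fourier's law: t = k * A * dT / Q
  t = 1.255 * 2.93 * 25 / 15070.3
  t = 91.92875 / 15070.3 = 0.0061 m

0.0061 m


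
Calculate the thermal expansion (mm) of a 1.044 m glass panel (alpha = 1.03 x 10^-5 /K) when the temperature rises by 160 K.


Thermal expansion formula: dL = alpha * L0 * dT
  dL = (1.03 x 10^-5) * 1.044 * 160 = 0.00172051 m
Convert to mm: 0.00172051 * 1000 = 1.7205 mm

1.7205 mm


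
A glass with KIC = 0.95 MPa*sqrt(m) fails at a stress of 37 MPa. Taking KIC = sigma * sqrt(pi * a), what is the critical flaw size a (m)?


Rearrange KIC = sigma * sqrt(pi * a):
  sqrt(pi * a) = KIC / sigma
  sqrt(pi * a) = 0.95 / 37 = 0.025676
  a = (KIC / sigma)^2 / pi
  a = 0.025676^2 / pi = 0.0002098 m

0.0002098 m


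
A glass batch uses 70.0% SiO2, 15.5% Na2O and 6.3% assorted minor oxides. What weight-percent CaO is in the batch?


Pieces sum to 100%:
  CaO = 100 - (SiO2 + Na2O + others)
  CaO = 100 - (70.0 + 15.5 + 6.3) = 8.2%

8.2%


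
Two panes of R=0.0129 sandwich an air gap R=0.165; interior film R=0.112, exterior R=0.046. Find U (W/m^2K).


Total thermal resistance (series):
  R_total = R_in + R_glass + R_air + R_glass + R_out
  R_total = 0.112 + 0.0129 + 0.165 + 0.0129 + 0.046 = 0.3488 m^2K/W
U-value = 1 / R_total = 1 / 0.3488 = 2.867 W/m^2K

2.867 W/m^2K


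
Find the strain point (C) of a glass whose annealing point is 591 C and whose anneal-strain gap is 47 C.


Strain point = annealing point - difference:
  T_strain = 591 - 47 = 544 C

544 C


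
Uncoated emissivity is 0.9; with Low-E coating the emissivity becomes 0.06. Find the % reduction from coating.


Percentage reduction = (1 - coated/uncoated) * 100
  Ratio = 0.06 / 0.9 = 0.0667
  Reduction = (1 - 0.0667) * 100 = 93.3%

93.3%


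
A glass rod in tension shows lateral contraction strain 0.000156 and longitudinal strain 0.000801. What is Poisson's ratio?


Poisson's ratio: nu = lateral strain / axial strain
  nu = 0.000156 / 0.000801 = 0.1948

0.1948


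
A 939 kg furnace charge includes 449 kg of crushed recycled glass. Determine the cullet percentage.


Cullet ratio = (cullet mass / total batch mass) * 100
  Ratio = 449 / 939 * 100 = 47.82%

47.82%


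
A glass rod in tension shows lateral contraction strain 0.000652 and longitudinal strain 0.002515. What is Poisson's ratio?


Poisson's ratio: nu = lateral strain / axial strain
  nu = 0.000652 / 0.002515 = 0.2592

0.2592


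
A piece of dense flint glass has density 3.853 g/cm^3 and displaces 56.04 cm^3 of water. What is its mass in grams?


Rearrange rho = m / V:
  m = rho * V
  m = 3.853 * 56.04 = 215.922 g

215.922 g


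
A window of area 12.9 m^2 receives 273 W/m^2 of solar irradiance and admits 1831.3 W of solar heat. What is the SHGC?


Rearrange Q = Area * SHGC * Irradiance:
  SHGC = Q / (Area * Irradiance)
  SHGC = 1831.3 / (12.9 * 273) = 0.52

0.52


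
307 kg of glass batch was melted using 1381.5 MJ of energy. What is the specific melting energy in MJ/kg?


Rearrange E = m * s for s:
  s = E / m
  s = 1381.5 / 307 = 4.5 MJ/kg

4.5 MJ/kg


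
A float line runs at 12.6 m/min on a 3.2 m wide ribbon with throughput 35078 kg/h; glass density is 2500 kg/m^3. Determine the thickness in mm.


Ribbon cross-section from mass balance:
  Volume rate = throughput / density = 35078 / 2500 = 14.0312 m^3/h
  thickness = volume rate / (speed * 60 * width), i.e.
  thickness = throughput / (60 * speed * width * density) * 1000
  thickness = 35078 / (60 * 12.6 * 3.2 * 2500) * 1000 = 5.8 mm

5.8 mm


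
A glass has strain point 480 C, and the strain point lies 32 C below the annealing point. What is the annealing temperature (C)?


T_anneal = T_strain + gap:
  T_anneal = 480 + 32 = 512 C

512 C


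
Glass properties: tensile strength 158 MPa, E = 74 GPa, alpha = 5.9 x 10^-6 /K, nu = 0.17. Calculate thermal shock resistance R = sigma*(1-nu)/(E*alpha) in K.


Thermal shock resistance: R = sigma * (1 - nu) / (E * alpha)
  Numerator = 158 * (1 - 0.17) = 131.14
  Denominator = 74 * 1000 * (5.9 x 10^-6) = 0.4366
  R = 131.14 / 0.4366 = 300.4 K

300.4 K


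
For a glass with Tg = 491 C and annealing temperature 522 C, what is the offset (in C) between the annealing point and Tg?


Offset = T_anneal - Tg:
  offset = 522 - 491 = 31 C

31 C


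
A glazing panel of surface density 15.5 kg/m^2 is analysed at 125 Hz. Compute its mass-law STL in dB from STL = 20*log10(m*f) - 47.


Mass law: STL = 20 * log10(m * f) - 47
  m * f = 15.5 * 125 = 1937.5
  log10(1937.5) = 3.28724
  STL = 20 * 3.28724 - 47 = 65.7448 - 47 = 18.7 dB

18.7 dB


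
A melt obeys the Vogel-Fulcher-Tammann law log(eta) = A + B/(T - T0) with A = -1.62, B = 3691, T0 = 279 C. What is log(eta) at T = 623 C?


VFT equation: log(eta) = A + B / (T - T0)
  T - T0 = 623 - 279 = 344
  B / (T - T0) = 3691 / 344 = 10.73
  log(eta) = -1.62 + 10.73 = 9.11

9.11


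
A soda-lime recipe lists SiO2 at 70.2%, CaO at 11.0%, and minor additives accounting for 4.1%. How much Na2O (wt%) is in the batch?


Pieces sum to 100%:
  Na2O = 100 - (SiO2 + CaO + others)
  Na2O = 100 - (70.2 + 11.0 + 4.1) = 14.7%

14.7%


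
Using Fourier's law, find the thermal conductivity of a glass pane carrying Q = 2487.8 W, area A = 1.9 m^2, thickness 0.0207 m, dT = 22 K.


Fourier's law rearranged: k = Q * t / (A * dT)
  Numerator = 2487.8 * 0.0207 = 51.49746
  Denominator = 1.9 * 22 = 41.8
  k = 51.49746 / 41.8 = 1.232 W/mK

1.232 W/mK


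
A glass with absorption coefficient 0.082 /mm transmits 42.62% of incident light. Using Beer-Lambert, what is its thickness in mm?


Rearrange T = exp(-alpha * thickness):
  thickness = -ln(T) / alpha
  T = 42.62/100 = 0.4262
  ln(T) = -0.85285
  -ln(T) = 0.85285
  thickness = 0.85285 / 0.082 = 10.4 mm

10.4 mm


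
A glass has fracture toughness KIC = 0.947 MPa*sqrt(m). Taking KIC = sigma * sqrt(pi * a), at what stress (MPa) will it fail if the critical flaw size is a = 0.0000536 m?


Rearrange KIC = sigma * sqrt(pi * a):
  sigma = KIC / sqrt(pi * a)
  sqrt(pi * 0.0000536) = 0.012976
  sigma = 0.947 / 0.012976 = 72.98 MPa

72.98 MPa


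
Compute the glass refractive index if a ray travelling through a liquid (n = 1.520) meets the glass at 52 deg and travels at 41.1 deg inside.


Apply Snell's law: n1 * sin(theta1) = n2 * sin(theta2)
  n2 = n1 * sin(theta1) / sin(theta2)
  sin(52) = 0.788011
  sin(41.1) = 0.657375
  n2 = 1.520 * 0.788011 / 0.657375 = 1.8221

1.8221


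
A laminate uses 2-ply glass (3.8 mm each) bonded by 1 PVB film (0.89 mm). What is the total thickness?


Total thickness = glass contribution + PVB contribution
  Glass: 2 * 3.8 = 7.6 mm
  PVB: 1 * 0.89 = 0.89 mm
  Total = 7.6 + 0.89 = 8.49 mm

8.49 mm


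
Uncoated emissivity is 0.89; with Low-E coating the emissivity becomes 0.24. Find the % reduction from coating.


Percentage reduction = (1 - coated/uncoated) * 100
  Ratio = 0.24 / 0.89 = 0.2697
  Reduction = (1 - 0.2697) * 100 = 73.0%

73.0%


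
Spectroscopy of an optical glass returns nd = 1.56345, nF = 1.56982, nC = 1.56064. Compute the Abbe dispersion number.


Abbe number formula: Vd = (nd - 1) / (nF - nC)
  nd - 1 = 1.56345 - 1 = 0.56345
  nF - nC = 1.56982 - 1.56064 = 0.00918
  Vd = 0.56345 / 0.00918 = 61.38

61.38


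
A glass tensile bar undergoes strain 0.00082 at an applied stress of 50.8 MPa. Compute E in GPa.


Young's modulus: E = stress / strain
  E = 50.8 MPa / 0.00082 = 61951.22 MPa
Convert to GPa: 61951.22 / 1000 = 61.95 GPa

61.95 GPa


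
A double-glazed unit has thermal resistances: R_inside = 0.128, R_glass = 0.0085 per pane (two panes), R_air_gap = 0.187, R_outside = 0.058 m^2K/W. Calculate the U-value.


Total thermal resistance (series):
  R_total = R_in + R_glass + R_air + R_glass + R_out
  R_total = 0.128 + 0.0085 + 0.187 + 0.0085 + 0.058 = 0.39 m^2K/W
U-value = 1 / R_total = 1 / 0.39 = 2.564 W/m^2K

2.564 W/m^2K


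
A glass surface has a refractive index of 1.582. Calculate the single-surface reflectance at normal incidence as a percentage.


Fresnel reflectance at normal incidence:
  R = ((n - 1)/(n + 1))^2
  (n - 1)/(n + 1) = (1.582 - 1)/(1.582 + 1) = 0.225407
  R = 0.225407^2 = 0.0508083
  R(%) = 0.0508083 * 100 = 5.081%

5.081%


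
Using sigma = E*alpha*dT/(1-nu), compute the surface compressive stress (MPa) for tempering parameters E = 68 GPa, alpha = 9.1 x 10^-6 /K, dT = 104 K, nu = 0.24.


Tempering stress: sigma = E * alpha * dT / (1 - nu)
  E (MPa) = 68 * 1000 = 68000
  Numerator = 68000 * (9.1 x 10^-6) * 104 = 64.3552
  Denominator = 1 - 0.24 = 0.76
  sigma = 64.3552 / 0.76 = 84.7 MPa

84.7 MPa


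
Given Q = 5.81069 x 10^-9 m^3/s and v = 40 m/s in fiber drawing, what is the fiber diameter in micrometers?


Cross-sectional area from continuity:
  A = Q / v = 5.81069 x 10^-9 / 40 = 1.452673 x 10^-10 m^2
Diameter from circular cross-section:
  d = sqrt(4A / pi) * 10^6 (m -> um)
  d = sqrt(4 * 1.452673 x 10^-10 / pi) * 10^6 = 13.6 um

13.6 um


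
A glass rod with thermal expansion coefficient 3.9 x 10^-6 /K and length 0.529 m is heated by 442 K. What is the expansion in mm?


Thermal expansion formula: dL = alpha * L0 * dT
  dL = (3.9 x 10^-6) * 0.529 * 442 = 0.00091189 m
Convert to mm: 0.00091189 * 1000 = 0.9119 mm

0.9119 mm


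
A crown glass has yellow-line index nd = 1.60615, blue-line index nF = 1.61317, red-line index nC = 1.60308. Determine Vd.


Abbe number formula: Vd = (nd - 1) / (nF - nC)
  nd - 1 = 1.60615 - 1 = 0.60615
  nF - nC = 1.61317 - 1.60308 = 0.01009
  Vd = 0.60615 / 0.01009 = 60.07

60.07


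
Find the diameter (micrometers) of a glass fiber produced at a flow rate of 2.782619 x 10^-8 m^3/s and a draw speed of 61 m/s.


Cross-sectional area from continuity:
  A = Q / v = 2.782619 x 10^-8 / 61 = 4.56167 x 10^-10 m^2
Diameter from circular cross-section:
  d = sqrt(4A / pi) * 10^6 (m -> um)
  d = sqrt(4 * 4.56167 x 10^-10 / pi) * 10^6 = 24.1 um

24.1 um
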